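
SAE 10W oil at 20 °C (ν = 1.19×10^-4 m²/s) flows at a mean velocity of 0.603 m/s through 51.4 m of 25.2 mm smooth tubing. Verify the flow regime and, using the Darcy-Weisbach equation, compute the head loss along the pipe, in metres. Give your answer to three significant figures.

h_f ≈ 18.9 m

Re = VD/ν = 0.603·0.02520/1.19×10^-4 = 128 → laminar (Re < 2300)
f = 64/Re = 0.5012
h_f = f(L/D)V²/(2g) = 0.5012·(51.4/0.02520)·0.603²/(2·9.81) = 18.95 m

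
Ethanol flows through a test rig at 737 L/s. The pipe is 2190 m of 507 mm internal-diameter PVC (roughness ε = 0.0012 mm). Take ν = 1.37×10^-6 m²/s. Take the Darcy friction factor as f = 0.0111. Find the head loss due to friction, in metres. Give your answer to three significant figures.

h_f ≈ 32.6 m

V = 4Q/(πD²) = 4·0.737/(π·0.507²) = 3.651 m/s
h_f = f(L/D)V²/(2g) = 0.01110·(2190/0.507)·3.651²/(2·9.81) = 32.57 m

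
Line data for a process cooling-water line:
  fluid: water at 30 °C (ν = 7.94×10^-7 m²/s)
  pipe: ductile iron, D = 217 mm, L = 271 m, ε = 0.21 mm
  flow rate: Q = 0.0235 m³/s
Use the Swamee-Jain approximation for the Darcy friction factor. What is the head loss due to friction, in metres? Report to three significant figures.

h_f ≈ 0.546 m

V = 4Q/(πD²) = 4·0.0235/(π·0.217²) = 0.6354 m/s
Re = VD/ν = 0.6354·0.217/7.94×10^-7 = 1.74×10^5 → turbulent
ε/D = 0.21/217 = 9.68×10^-4
Swamee-Jain: f = 0.02126
h_f = f(L/D)V²/(2g) = 0.02126·(271/0.217)·0.6354²/(2·9.81) = 0.5463 m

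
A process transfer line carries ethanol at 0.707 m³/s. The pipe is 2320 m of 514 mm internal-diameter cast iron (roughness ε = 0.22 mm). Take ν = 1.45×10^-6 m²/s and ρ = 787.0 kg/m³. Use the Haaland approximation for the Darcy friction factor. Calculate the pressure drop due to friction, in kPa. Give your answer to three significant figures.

Δp ≈ 342 kPa

V = 4Q/(πD²) = 4·0.707/(π·0.514²) = 3.407 m/s
Re = VD/ν = 3.407·0.514/1.45×10^-6 = 1.21×10^6 → turbulent
ε/D = 0.22/514 = 4.28×10^-4
Haaland: f = 0.01657
h_f = f(L/D)V²/(2g) = 0.01657·(2320/0.514)·3.407²/(2·9.81) = 44.27 m
Δp = ρg·h_f = 787.0·9.81·44.27 = 341.8 kPa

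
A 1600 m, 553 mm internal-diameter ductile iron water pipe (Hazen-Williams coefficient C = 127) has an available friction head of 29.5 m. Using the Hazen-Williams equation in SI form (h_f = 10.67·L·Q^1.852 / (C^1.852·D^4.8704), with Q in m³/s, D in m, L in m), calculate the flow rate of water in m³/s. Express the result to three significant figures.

Rearranging: Q = [h_f·C^1.852·D^4.8704 / (10.67·L)]^(1/1.852)
Q = [29.5·127^1.852·0.553^4.8704 / (10.67·1600)]^0.540 = 0.8622 m³/s

Q ≈ 0.862 m³/s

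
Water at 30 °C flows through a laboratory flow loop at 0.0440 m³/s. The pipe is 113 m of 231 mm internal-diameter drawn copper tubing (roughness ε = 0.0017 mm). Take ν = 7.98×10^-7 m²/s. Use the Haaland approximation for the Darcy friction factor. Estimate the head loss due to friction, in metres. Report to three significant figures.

V = 4Q/(πD²) = 4·0.0440/(π·0.231²) = 1.050 m/s
Re = VD/ν = 1.050·0.231/7.98×10^-7 = 3.04×10^5 → turbulent
ε/D = 0.0017/231 = 7.36×10^-6
Haaland: f = 0.01437
h_f = f(L/D)V²/(2g) = 0.01437·(113/0.231)·1.050²/(2·9.81) = 0.3948 m

h_f ≈ 0.395 m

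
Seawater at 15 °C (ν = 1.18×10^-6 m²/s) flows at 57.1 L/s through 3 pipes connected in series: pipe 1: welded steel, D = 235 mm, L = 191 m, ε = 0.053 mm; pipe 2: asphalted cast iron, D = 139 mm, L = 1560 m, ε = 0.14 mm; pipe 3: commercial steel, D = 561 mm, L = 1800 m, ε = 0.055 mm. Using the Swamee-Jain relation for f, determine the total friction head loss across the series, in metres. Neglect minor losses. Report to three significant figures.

Pipe 1: V = 1.316 m/s, Re = 2.62×10^5, ε/D = 2.26×10^-4, f = 0.01676, h_1 = f(L/D)V²/2g = 1.203 m
Pipe 2: V = 3.763 m/s, Re = 4.43×10^5, ε/D = 0.00101, f = 0.02046, h_2 = f(L/D)V²/2g = 165.7 m
Pipe 3: V = 0.2310 m/s, Re = 1.10×10^5, ε/D = 9.80×10^-5, f = 0.01813, h_3 = f(L/D)V²/2g = 0.1582 m
Series → Q common, losses add: H = Σh = 167.1 m

H ≈ 167 m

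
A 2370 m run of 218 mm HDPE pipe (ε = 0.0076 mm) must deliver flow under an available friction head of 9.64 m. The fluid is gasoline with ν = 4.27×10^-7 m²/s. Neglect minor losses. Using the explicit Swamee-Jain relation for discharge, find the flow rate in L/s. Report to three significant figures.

Swamee-Jain (Type II): Q = -0.965·√(gD⁵h_f/L)·ln[ε/(3.7D) + √(3.17ν²L/(gD³h_f))]
√(gD⁵h_f/L) = √(9.81·0.218⁵·9.64/2370) = 0.004432
ε/(3.7D) = 9.42×10^-6; √(3.17ν²L/(gD³h_f)) = 3.74×10^-5
Q = -0.965·0.004432·ln(4.681×10^-5) = 0.04264 m³/s
Check: V = 1.14 m/s, Re = 5.83×10^5, f = 0.01332, h_f = 9.63 m ≈ 9.64 m ✓

Q ≈ 42.6 L/s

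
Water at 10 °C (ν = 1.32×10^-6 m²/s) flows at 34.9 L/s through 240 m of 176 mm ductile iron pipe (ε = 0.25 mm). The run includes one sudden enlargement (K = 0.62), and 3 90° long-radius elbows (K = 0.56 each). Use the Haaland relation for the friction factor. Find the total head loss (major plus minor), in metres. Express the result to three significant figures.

H_L ≈ 3.46 m

V = 4Q/(πD²) = 1.435 m/s; V²/2g = 0.1049 m
Re = 1.91×10^5, ε/D = 0.00142 → f = 0.02250 (Haaland)
Major: h_f = f(L/D)·V²/2g = 0.02250·1364·0.1049 = 3.218 m
Minor: ΣK = 2.30; h_m = ΣK·V²/2g = 0.2412 m
Total H_L = 3.218 + 0.2412 = 3.459 m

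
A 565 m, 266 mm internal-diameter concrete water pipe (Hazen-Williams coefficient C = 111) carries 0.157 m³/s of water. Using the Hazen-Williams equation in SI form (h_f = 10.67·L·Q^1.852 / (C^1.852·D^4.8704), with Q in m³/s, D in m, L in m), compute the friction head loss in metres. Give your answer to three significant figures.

h_f ≈ 20.1 m

h_f = 10.67·565·0.157^1.852 / (111^1.852·0.266^4.8704) = 20.14 m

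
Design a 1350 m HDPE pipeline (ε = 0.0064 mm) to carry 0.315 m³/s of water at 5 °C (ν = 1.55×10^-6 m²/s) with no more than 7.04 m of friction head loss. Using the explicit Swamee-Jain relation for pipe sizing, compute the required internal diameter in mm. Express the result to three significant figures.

Swamee-Jain (Type III): D = 0.66·[ε^1.25·(LQ²/(gh_f))^4.75 + ν·Q^9.4·(L/(gh_f))^5.2]^0.04
LQ²/(gh_f) = 1.940; L/(gh_f) = 19.55
Term 1 = ε^1.25·(…)^4.75 = 7.49×10^-6; Term 2 = ν·Q^9.4·(…)^5.2 = 1.54×10^-4
D = 0.66·(7.49×10^-6 + 1.54×10^-4)^0.04 = 0.4655 m = 465 mm
Check: V = 1.85 m/s, Re = 5.56×10^5, f = 0.01308, h_f = 6.63 m ≈ 7.04 m ✓

D ≈ 465 mm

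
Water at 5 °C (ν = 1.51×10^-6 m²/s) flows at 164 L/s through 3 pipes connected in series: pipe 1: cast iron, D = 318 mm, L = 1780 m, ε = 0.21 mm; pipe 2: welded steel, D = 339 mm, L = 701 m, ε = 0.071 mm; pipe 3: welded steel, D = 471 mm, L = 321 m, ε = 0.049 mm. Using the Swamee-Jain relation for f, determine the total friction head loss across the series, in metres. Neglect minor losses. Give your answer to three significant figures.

H ≈ 28.9 m

Pipe 1: V = 2.065 m/s, Re = 4.35×10^5, ε/D = 6.60×10^-4, f = 0.01882, h_1 = f(L/D)V²/2g = 22.90 m
Pipe 2: V = 1.817 m/s, Re = 4.08×10^5, ε/D = 2.09×10^-4, f = 0.01588, h_2 = f(L/D)V²/2g = 5.527 m
Pipe 3: V = 0.9413 m/s, Re = 2.94×10^5, ε/D = 1.04×10^-4, f = 0.01552, h_3 = f(L/D)V²/2g = 0.4777 m
Series → Q common, losses add: H = Σh = 28.90 m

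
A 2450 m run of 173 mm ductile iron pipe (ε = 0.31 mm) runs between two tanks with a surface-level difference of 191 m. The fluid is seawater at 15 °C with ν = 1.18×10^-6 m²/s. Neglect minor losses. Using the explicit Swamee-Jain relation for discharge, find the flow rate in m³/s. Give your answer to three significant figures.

Swamee-Jain (Type II): Q = -0.965·√(gD⁵h_f/L)·ln[ε/(3.7D) + √(3.17ν²L/(gD³h_f))]
√(gD⁵h_f/L) = √(9.81·0.173⁵·191/2450) = 0.01089
ε/(3.7D) = 4.84×10^-4; √(3.17ν²L/(gD³h_f)) = 3.34×10^-5
Q = -0.965·0.01089·ln(5.177×10^-4) = 0.07948 m³/s
Check: V = 3.38 m/s, Re = 4.96×10^5, f = 0.02327, h_f = 192 m ≈ 191 m ✓

Q ≈ 0.0795 m³/s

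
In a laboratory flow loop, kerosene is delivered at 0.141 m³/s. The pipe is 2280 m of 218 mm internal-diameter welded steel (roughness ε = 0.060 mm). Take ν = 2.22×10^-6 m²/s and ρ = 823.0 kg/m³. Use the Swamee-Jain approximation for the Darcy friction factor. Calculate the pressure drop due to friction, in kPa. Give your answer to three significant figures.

Δp ≈ 1020 kPa

V = 4Q/(πD²) = 4·0.141/(π·0.218²) = 3.778 m/s
Re = VD/ν = 3.778·0.218/2.22×10^-6 = 3.71×10^5 → turbulent
ε/D = 0.060/218 = 2.75×10^-4
Swamee-Jain: f = 0.01656
h_f = f(L/D)V²/(2g) = 0.01656·(2280/0.218)·3.778²/(2·9.81) = 126.0 m
Δp = ρg·h_f = 823.0·9.81·126.0 = 1017 kPa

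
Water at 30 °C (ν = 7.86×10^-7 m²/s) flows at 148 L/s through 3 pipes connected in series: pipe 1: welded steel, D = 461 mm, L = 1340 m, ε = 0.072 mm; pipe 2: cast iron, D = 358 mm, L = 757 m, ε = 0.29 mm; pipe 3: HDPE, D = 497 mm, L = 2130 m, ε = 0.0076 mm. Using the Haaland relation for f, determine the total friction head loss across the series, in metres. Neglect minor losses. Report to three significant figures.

H ≈ 7.88 m

Pipe 1: V = 0.8867 m/s, Re = 5.20×10^5, ε/D = 1.56×10^-4, f = 0.01481, h_1 = f(L/D)V²/2g = 1.725 m
Pipe 2: V = 1.470 m/s, Re = 6.70×10^5, ε/D = 8.10×10^-4, f = 0.01916, h_2 = f(L/D)V²/2g = 4.464 m
Pipe 3: V = 0.7629 m/s, Re = 4.82×10^5, ε/D = 1.53×10^-5, f = 0.01332, h_3 = f(L/D)V²/2g = 1.693 m
Series → Q common, losses add: H = Σh = 7.882 m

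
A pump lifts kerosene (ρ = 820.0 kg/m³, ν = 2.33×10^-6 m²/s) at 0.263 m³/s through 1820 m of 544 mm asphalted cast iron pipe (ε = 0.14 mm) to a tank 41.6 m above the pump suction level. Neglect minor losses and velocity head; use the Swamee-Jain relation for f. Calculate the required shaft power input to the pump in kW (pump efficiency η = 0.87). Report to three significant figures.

V = 4Q/(πD²) = 1.132 m/s; Re = 2.64×10^5; ε/D = 2.57×10^-4; f = 0.01697
h_f = f(L/D)V²/2g = 3.706 m
Total head H = z + h_f = 41.6 + 3.706 = 45.31 m
P_hyd = ρgQH = 820.0·9.81·0.263·45.31 = 95.85 kW
P_shaft = P_hyd/η = 95.85/0.87 = 110.2 kW

P_shaft ≈ 110 kW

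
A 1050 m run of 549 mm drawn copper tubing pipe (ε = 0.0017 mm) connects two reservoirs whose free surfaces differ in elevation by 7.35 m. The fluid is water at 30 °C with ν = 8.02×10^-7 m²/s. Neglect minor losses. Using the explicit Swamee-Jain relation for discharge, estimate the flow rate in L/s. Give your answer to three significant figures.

Q ≈ 630 L/s

Swamee-Jain (Type II): Q = -0.965·√(gD⁵h_f/L)·ln[ε/(3.7D) + √(3.17ν²L/(gD³h_f))]
√(gD⁵h_f/L) = √(9.81·0.549⁵·7.35/1050) = 0.05852
ε/(3.7D) = 8.37×10^-7; √(3.17ν²L/(gD³h_f)) = 1.34×10^-5
Q = -0.965·0.05852·ln(1.423×10^-5) = 0.6302 m³/s
Check: V = 2.66 m/s, Re = 1.82×10^6, f = 0.01063, h_f = 7.35 m ≈ 7.35 m ✓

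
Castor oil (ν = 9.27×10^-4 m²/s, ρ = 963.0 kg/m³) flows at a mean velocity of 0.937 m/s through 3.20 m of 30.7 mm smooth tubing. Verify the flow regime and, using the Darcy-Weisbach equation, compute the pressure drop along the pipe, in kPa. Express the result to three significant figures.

Δp ≈ 90.9 kPa

Re = VD/ν = 0.937·0.03070/9.27×10^-4 = 31.0 → laminar (Re < 2300)
f = 64/Re = 2.062
h_f = f(L/D)V²/(2g) = 2.062·(3.20/0.03070)·0.937²/(2·9.81) = 9.620 m
Δp = ρg·h_f = 963.0·9.81·9.620 = 90.88 kPa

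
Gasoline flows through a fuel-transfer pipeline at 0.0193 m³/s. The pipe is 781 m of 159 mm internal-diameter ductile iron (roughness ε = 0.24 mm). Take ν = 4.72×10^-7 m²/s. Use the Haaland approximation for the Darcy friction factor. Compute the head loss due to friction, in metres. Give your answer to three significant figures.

V = 4Q/(πD²) = 4·0.0193/(π·0.159²) = 0.9720 m/s
Re = VD/ν = 0.9720·0.159/4.72×10^-7 = 3.27×10^5 → turbulent
ε/D = 0.24/159 = 0.00151
Haaland: f = 0.02240
h_f = f(L/D)V²/(2g) = 0.02240·(781/0.159)·0.9720²/(2·9.81) = 5.298 m

h_f ≈ 5.30 m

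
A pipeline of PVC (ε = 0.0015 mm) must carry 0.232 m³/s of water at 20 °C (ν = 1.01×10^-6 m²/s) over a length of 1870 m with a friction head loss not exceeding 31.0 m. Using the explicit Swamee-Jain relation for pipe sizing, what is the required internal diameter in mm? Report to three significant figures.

Swamee-Jain (Type III): D = 0.66·[ε^1.25·(LQ²/(gh_f))^4.75 + ν·Q^9.4·(L/(gh_f))^5.2]^0.04
LQ²/(gh_f) = 0.3310; L/(gh_f) = 6.149
Term 1 = ε^1.25·(…)^4.75 = 2.75×10^-10; Term 2 = ν·Q^9.4·(…)^5.2 = 1.39×10^-8
D = 0.66·(2.75×10^-10 + 1.39×10^-8)^0.04 = 0.3203 m = 320 mm
Check: V = 2.88 m/s, Re = 9.13×10^5, f = 0.01190, h_f = 29.4 m ≈ 31.0 m ✓

D ≈ 320 mm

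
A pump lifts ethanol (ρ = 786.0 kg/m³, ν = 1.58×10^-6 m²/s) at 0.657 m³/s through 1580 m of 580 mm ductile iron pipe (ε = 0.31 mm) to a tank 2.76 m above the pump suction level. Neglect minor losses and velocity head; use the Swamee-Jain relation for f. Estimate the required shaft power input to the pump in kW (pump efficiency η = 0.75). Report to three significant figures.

V = 4Q/(πD²) = 2.487 m/s; Re = 9.13×10^5; ε/D = 5.34×10^-4; f = 0.01758
h_f = f(L/D)V²/2g = 15.09 m
Total head H = z + h_f = 2.76 + 15.09 = 17.85 m
P_hyd = ρgQH = 786.0·9.81·0.657·17.85 = 90.43 kW
P_shaft = P_hyd/η = 90.43/0.75 = 120.6 kW

P_shaft ≈ 121 kW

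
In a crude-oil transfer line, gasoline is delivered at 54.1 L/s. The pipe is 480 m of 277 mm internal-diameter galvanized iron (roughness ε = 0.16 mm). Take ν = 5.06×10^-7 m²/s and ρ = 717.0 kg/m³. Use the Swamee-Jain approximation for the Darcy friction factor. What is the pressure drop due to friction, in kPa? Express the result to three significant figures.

Δp ≈ 9.14 kPa

V = 4Q/(πD²) = 4·0.0541/(π·0.277²) = 0.8977 m/s
Re = VD/ν = 0.8977·0.277/5.06×10^-7 = 4.91×10^5 → turbulent
ε/D = 0.16/277 = 5.78×10^-4
Swamee-Jain: f = 0.01826
h_f = f(L/D)V²/(2g) = 0.01826·(480/0.277)·0.8977²/(2·9.81) = 1.300 m
Δp = ρg·h_f = 717.0·9.81·1.300 = 9.142 kPa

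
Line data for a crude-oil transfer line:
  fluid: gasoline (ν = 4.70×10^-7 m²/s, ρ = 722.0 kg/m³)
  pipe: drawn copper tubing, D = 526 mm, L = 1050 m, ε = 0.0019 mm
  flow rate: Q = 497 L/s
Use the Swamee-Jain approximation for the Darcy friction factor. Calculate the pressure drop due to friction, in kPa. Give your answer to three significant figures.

V = 4Q/(πD²) = 4·0.497/(π·0.526²) = 2.287 m/s
Re = VD/ν = 2.287·0.526/4.70×10^-7 = 2.56×10^6 → turbulent
ε/D = 0.0019/526 = 3.61×10^-6
Swamee-Jain: f = 0.01013
h_f = f(L/D)V²/(2g) = 0.01013·(1050/0.526)·2.287²/(2·9.81) = 5.393 m
Δp = ρg·h_f = 722.0·9.81·5.393 = 38.20 kPa

Δp ≈ 38.2 kPa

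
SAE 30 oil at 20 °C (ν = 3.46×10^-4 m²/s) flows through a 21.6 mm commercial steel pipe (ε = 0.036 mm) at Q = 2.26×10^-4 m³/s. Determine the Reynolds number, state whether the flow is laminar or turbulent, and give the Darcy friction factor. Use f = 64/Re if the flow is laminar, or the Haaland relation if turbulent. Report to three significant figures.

V = 4Q/(πD²) = 0.6168 m/s
Re = VD/ν = 0.6168·0.0216/3.46×10^-4 = 38.5
Re < 2300 → laminar → f = 64/Re = 1.662

Re ≈ 38.5; laminar; f = 64/Re ≈ 1.66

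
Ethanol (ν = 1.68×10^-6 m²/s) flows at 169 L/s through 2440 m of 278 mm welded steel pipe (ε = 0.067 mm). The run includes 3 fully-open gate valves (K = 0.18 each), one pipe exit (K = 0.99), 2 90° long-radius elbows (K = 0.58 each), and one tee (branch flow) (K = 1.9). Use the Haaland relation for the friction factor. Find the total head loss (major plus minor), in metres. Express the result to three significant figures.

V = 4Q/(πD²) = 2.784 m/s; V²/2g = 0.3951 m
Re = 4.61×10^5, ε/D = 2.41×10^-4 → f = 0.01576 (Haaland)
Major: h_f = f(L/D)·V²/2g = 0.01576·8777·0.3951 = 54.65 m
Minor: ΣK = 4.59; h_m = ΣK·V²/2g = 1.814 m
Total H_L = 54.65 + 1.814 = 56.46 m

H_L ≈ 56.5 m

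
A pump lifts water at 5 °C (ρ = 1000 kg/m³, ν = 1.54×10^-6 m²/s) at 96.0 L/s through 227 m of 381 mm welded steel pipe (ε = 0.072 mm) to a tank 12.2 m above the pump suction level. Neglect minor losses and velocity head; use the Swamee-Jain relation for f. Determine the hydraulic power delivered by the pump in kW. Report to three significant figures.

P_hyd ≈ 11.8 kW

V = 4Q/(πD²) = 0.8420 m/s; Re = 2.08×10^5; ε/D = 1.89×10^-4; f = 0.01696
h_f = f(L/D)V²/2g = 0.3652 m
Total head H = z + h_f = 12.2 + 0.3652 = 12.57 m
P_hyd = ρgQH = 1000·9.81·0.0960·12.57 = 11.83 kW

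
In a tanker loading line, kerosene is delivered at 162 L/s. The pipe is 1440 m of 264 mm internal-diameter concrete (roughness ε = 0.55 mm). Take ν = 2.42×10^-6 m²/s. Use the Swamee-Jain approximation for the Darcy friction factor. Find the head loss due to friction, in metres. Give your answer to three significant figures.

h_f ≈ 59.3 m

V = 4Q/(πD²) = 4·0.162/(π·0.264²) = 2.959 m/s
Re = VD/ν = 2.959·0.264/2.42×10^-6 = 3.23×10^5 → turbulent
ε/D = 0.55/264 = 0.00208
Swamee-Jain: f = 0.02436
h_f = f(L/D)V²/(2g) = 0.02436·(1440/0.264)·2.959²/(2·9.81) = 59.33 m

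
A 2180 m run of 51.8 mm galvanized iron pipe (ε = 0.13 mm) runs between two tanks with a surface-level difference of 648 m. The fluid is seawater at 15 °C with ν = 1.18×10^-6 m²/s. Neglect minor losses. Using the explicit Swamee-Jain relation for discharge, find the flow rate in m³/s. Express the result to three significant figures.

Swamee-Jain (Type II): Q = -0.965·√(gD⁵h_f/L)·ln[ε/(3.7D) + √(3.17ν²L/(gD³h_f))]
√(gD⁵h_f/L) = √(9.81·0.0518⁵·648/2180) = 0.001043
ε/(3.7D) = 6.78×10^-4; √(3.17ν²L/(gD³h_f)) = 1.04×10^-4
Q = -0.965·0.001043·ln(7.826×10^-4) = 0.007198 m³/s
Check: V = 3.42 m/s, Re = 1.50×10^5, f = 0.02611, h_f = 653 m ≈ 648 m ✓

Q ≈ 0.00720 m³/s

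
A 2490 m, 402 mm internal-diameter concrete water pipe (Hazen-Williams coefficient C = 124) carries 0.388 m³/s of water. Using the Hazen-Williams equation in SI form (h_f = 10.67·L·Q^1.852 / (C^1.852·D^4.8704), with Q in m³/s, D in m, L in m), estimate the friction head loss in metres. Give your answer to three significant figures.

h_f = 10.67·2490·0.388^1.852 / (124^1.852·0.402^4.8704) = 51.69 m

h_f ≈ 51.7 m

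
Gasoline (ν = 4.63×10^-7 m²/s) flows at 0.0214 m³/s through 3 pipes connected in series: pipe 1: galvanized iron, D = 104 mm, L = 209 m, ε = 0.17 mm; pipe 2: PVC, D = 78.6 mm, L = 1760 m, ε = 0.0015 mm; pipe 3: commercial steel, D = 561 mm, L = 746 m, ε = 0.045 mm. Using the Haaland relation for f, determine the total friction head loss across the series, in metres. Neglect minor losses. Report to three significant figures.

Pipe 1: V = 2.519 m/s, Re = 5.66×10^5, ε/D = 0.00163, f = 0.02259, h_1 = f(L/D)V²/2g = 14.68 m
Pipe 2: V = 4.410 m/s, Re = 7.49×10^5, ε/D = 1.91×10^-5, f = 0.01246, h_2 = f(L/D)V²/2g = 276.7 m
Pipe 3: V = 0.08658 m/s, Re = 1.05×10^5, ε/D = 8.02×10^-5, f = 0.01801, h_3 = f(L/D)V²/2g = 0.009148 m
Series → Q common, losses add: H = Σh = 291.4 m

H ≈ 291 m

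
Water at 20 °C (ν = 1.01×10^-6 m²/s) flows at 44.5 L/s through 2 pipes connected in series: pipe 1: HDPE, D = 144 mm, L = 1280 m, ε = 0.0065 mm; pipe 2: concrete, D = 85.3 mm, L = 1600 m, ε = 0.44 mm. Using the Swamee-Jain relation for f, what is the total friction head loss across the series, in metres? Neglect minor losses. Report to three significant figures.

H ≈ 1840 m

Pipe 1: V = 2.732 m/s, Re = 3.90×10^5, ε/D = 4.51×10^-5, f = 0.01429, h_1 = f(L/D)V²/2g = 48.32 m
Pipe 2: V = 7.787 m/s, Re = 6.58×10^5, ε/D = 0.00516, f = 0.03088, h_2 = f(L/D)V²/2g = 1790 m
Series → Q common, losses add: H = Σh = 1838 m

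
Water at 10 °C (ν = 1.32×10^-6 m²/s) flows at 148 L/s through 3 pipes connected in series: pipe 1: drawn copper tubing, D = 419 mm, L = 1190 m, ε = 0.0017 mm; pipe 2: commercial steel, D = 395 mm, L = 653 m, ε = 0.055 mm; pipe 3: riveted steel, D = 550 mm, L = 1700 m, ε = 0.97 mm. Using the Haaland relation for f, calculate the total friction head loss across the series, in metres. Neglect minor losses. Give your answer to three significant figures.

H ≈ 5.64 m

Pipe 1: V = 1.073 m/s, Re = 3.41×10^5, ε/D = 4.06×10^-6, f = 0.01404, h_1 = f(L/D)V²/2g = 2.342 m
Pipe 2: V = 1.208 m/s, Re = 3.61×10^5, ε/D = 1.39×10^-4, f = 0.01522, h_2 = f(L/D)V²/2g = 1.870 m
Pipe 3: V = 0.6229 m/s, Re = 2.60×10^5, ε/D = 0.00176, f = 0.02337, h_3 = f(L/D)V²/2g = 1.428 m
Series → Q common, losses add: H = Σh = 5.641 m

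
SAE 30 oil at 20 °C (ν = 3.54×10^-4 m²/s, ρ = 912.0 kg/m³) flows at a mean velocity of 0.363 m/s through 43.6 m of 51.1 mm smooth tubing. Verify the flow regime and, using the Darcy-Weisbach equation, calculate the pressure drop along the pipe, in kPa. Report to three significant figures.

Re = VD/ν = 0.363·0.05110/3.54×10^-4 = 52.4 → laminar (Re < 2300)
f = 64/Re = 1.221
h_f = f(L/D)V²/(2g) = 1.221·(43.6/0.05110)·0.363²/(2·9.81) = 6.999 m
Δp = ρg·h_f = 912.0·9.81·6.999 = 62.62 kPa

Δp ≈ 62.6 kPa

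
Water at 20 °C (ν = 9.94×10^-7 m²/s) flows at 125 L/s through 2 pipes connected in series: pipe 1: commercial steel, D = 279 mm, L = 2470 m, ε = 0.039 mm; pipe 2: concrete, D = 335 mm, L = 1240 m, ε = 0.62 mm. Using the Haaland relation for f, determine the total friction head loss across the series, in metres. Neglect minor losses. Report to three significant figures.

Pipe 1: V = 2.045 m/s, Re = 5.74×10^5, ε/D = 1.40×10^-4, f = 0.01450, h_1 = f(L/D)V²/2g = 27.35 m
Pipe 2: V = 1.418 m/s, Re = 4.78×10^5, ε/D = 0.00185, f = 0.02335, h_2 = f(L/D)V²/2g = 8.858 m
Series → Q common, losses add: H = Σh = 36.21 m

H ≈ 36.2 m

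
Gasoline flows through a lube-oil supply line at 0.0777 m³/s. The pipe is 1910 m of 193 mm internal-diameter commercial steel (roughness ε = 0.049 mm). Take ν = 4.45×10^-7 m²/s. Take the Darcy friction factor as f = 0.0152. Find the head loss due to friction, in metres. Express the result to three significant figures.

h_f ≈ 54.1 m

V = 4Q/(πD²) = 4·0.0777/(π·0.193²) = 2.656 m/s
h_f = f(L/D)V²/(2g) = 0.01520·(1910/0.193)·2.656²/(2·9.81) = 54.08 m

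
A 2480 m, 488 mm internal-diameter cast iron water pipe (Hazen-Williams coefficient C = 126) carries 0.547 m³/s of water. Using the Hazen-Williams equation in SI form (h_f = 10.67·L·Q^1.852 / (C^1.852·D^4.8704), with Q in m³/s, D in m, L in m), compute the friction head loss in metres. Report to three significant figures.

h_f ≈ 36.7 m

h_f = 10.67·2480·0.547^1.852 / (126^1.852·0.488^4.8704) = 36.73 m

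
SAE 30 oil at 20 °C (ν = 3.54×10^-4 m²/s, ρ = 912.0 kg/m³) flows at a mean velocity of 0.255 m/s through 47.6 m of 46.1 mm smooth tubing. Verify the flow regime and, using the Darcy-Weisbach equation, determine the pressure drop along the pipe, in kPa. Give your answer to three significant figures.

Δp ≈ 59.0 kPa

Re = VD/ν = 0.255·0.04610/3.54×10^-4 = 33.2 → laminar (Re < 2300)
f = 64/Re = 1.927
h_f = f(L/D)V²/(2g) = 1.927·(47.6/0.04610)·0.255²/(2·9.81) = 6.595 m
Δp = ρg·h_f = 912.0·9.81·6.595 = 59.01 kPa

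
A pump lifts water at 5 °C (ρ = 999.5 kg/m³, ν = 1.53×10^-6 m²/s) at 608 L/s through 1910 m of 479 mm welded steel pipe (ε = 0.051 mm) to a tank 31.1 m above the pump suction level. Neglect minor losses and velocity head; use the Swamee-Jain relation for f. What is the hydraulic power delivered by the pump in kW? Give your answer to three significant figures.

V = 4Q/(πD²) = 3.374 m/s; Re = 1.06×10^6; ε/D = 1.06×10^-4; f = 0.01354
h_f = f(L/D)V²/2g = 31.33 m
Total head H = z + h_f = 31.1 + 31.33 = 62.43 m
P_hyd = ρgQH = 999.5·9.81·0.608·62.43 = 372.2 kW

P_hyd ≈ 372 kW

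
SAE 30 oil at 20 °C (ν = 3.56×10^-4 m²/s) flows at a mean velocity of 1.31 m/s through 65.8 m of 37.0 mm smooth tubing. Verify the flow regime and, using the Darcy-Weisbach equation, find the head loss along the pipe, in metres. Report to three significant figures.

Re = VD/ν = 1.31·0.03700/3.56×10^-4 = 136 → laminar (Re < 2300)
f = 64/Re = 0.4701
h_f = f(L/D)V²/(2g) = 0.4701·(65.8/0.03700)·1.31²/(2·9.81) = 73.12 m

h_f ≈ 73.1 m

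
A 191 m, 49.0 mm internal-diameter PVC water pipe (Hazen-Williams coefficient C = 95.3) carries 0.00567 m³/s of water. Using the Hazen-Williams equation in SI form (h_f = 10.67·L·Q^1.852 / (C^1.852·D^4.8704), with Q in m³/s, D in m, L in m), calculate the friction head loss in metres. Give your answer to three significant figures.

h_f = 10.67·191·0.00567^1.852 / (95.3^1.852·0.0490^4.8704) = 72.92 m

h_f ≈ 72.9 m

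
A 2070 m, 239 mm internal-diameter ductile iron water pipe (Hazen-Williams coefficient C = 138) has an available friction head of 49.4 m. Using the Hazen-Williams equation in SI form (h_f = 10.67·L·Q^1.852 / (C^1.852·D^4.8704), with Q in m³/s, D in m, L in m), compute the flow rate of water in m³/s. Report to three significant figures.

Rearranging: Q = [h_f·C^1.852·D^4.8704 / (10.67·L)]^(1/1.852)
Q = [49.4·138^1.852·0.239^4.8704 / (10.67·2070)]^0.540 = 0.1186 m³/s

Q ≈ 0.119 m³/s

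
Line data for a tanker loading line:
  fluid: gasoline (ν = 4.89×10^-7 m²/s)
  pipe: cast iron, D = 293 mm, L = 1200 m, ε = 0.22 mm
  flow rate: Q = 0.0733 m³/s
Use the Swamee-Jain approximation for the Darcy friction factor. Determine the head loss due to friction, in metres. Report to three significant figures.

V = 4Q/(πD²) = 4·0.0733/(π·0.293²) = 1.087 m/s
Re = VD/ν = 1.087·0.293/4.89×10^-7 = 6.51×10^5 → turbulent
ε/D = 0.22/293 = 7.51×10^-4
Swamee-Jain: f = 0.01901
h_f = f(L/D)V²/(2g) = 0.01901·(1200/0.293)·1.087²/(2·9.81) = 4.691 m

h_f ≈ 4.69 m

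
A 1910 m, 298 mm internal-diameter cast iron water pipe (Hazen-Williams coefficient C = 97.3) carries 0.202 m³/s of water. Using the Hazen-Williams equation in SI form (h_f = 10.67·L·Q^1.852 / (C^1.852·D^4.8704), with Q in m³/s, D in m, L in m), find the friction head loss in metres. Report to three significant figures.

h_f = 10.67·1910·0.202^1.852 / (97.3^1.852·0.298^4.8704) = 79.71 m

h_f ≈ 79.7 m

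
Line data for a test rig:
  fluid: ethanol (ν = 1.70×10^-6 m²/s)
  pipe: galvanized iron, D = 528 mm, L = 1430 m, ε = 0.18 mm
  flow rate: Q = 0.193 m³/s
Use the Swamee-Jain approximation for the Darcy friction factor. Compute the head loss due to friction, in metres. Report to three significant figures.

h_f ≈ 1.88 m

V = 4Q/(πD²) = 4·0.193/(π·0.528²) = 0.8815 m/s
Re = VD/ν = 0.8815·0.528/1.70×10^-6 = 2.74×10^5 → turbulent
ε/D = 0.18/528 = 3.41×10^-4
Swamee-Jain: f = 0.01748
h_f = f(L/D)V²/(2g) = 0.01748·(1430/0.528)·0.8815²/(2·9.81) = 1.875 m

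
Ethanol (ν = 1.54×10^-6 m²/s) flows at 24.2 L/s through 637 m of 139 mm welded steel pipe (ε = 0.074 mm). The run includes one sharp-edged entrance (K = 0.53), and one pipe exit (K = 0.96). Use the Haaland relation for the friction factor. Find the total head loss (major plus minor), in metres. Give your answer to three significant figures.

H_L ≈ 11.7 m

V = 4Q/(πD²) = 1.595 m/s; V²/2g = 0.1296 m
Re = 1.44×10^5, ε/D = 5.32×10^-4 → f = 0.01939 (Haaland)
Major: h_f = f(L/D)·V²/2g = 0.01939·4583·0.1296 = 11.52 m
Minor: ΣK = 1.49; h_m = ΣK·V²/2g = 0.1931 m
Total H_L = 11.52 + 0.1931 = 11.71 m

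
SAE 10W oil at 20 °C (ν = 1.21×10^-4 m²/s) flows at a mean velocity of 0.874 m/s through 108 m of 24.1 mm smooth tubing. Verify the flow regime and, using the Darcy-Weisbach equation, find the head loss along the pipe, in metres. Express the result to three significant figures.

Re = VD/ν = 0.874·0.02410/1.21×10^-4 = 174 → laminar (Re < 2300)
f = 64/Re = 0.3677
h_f = f(L/D)V²/(2g) = 0.3677·(108/0.02410)·0.874²/(2·9.81) = 64.15 m

h_f ≈ 64.1 m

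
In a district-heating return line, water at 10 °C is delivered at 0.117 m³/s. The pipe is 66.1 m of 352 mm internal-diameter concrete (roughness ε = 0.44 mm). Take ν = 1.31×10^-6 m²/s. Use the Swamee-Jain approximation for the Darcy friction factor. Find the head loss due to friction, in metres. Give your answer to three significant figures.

V = 4Q/(πD²) = 4·0.117/(π·0.352²) = 1.202 m/s
Re = VD/ν = 1.202·0.352/1.31×10^-6 = 3.23×10^5 → turbulent
ε/D = 0.44/352 = 0.00125
Swamee-Jain: f = 0.02167
h_f = f(L/D)V²/(2g) = 0.02167·(66.1/0.352)·1.202²/(2·9.81) = 0.2998 m

h_f ≈ 0.300 m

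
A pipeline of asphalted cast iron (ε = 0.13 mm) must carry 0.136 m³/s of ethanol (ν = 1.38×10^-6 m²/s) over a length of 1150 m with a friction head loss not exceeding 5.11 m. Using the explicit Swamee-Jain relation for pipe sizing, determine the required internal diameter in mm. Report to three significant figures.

Swamee-Jain (Type III): D = 0.66·[ε^1.25·(LQ²/(gh_f))^4.75 + ν·Q^9.4·(L/(gh_f))^5.2]^0.04
LQ²/(gh_f) = 0.4243; L/(gh_f) = 22.94
Term 1 = ε^1.25·(…)^4.75 = 2.37×10^-7; Term 2 = ν·Q^9.4·(…)^5.2 = 1.18×10^-7
D = 0.66·(2.37×10^-7 + 1.18×10^-7)^0.04 = 0.3643 m = 364 mm
Check: V = 1.30 m/s, Re = 3.44×10^5, f = 0.01725, h_f = 4.72 m ≈ 5.11 m ✓

D ≈ 364 mm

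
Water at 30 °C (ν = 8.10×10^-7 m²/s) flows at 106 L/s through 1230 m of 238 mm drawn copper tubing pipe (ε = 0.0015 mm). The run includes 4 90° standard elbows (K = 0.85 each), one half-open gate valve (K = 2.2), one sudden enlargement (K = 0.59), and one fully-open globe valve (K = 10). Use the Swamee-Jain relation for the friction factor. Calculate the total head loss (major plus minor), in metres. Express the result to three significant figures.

V = 4Q/(πD²) = 2.383 m/s; V²/2g = 0.2894 m
Re = 7.00×10^5, ε/D = 6.30×10^-6 → f = 0.01246 (Swamee-Jain)
Major: h_f = f(L/D)·V²/2g = 0.01246·5168·0.2894 = 18.64 m
Minor: ΣK = 16.2; h_m = ΣK·V²/2g = 4.685 m
Total H_L = 18.64 + 4.685 = 23.32 m

H_L ≈ 23.3 m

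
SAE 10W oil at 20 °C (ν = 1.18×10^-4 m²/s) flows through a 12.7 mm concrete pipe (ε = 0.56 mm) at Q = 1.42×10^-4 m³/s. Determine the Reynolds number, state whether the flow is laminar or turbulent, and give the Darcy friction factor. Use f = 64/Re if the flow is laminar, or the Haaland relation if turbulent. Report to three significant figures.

Re ≈ 121; laminar; f = 64/Re ≈ 0.530

V = 4Q/(πD²) = 1.121 m/s
Re = VD/ν = 1.121·0.0127/1.18×10^-4 = 121
Re < 2300 → laminar → f = 64/Re = 0.5305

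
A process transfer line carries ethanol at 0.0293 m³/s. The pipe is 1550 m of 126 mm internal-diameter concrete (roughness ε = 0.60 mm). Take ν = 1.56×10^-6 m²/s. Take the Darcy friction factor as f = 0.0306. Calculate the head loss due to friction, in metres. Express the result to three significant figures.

h_f ≈ 106 m

V = 4Q/(πD²) = 4·0.0293/(π·0.126²) = 2.350 m/s
h_f = f(L/D)V²/(2g) = 0.03060·(1550/0.126)·2.350²/(2·9.81) = 105.9 m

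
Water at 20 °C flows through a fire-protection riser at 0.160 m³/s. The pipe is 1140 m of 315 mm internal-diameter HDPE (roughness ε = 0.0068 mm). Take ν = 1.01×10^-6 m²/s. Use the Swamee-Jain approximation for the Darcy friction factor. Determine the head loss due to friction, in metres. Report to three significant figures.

h_f ≈ 10.0 m

V = 4Q/(πD²) = 4·0.160/(π·0.315²) = 2.053 m/s
Re = VD/ν = 2.053·0.315/1.01×10^-6 = 6.40×10^5 → turbulent
ε/D = 0.0068/315 = 2.16×10^-5
Swamee-Jain: f = 0.01292
h_f = f(L/D)V²/(2g) = 0.01292·(1140/0.315)·2.053²/(2·9.81) = 10.05 m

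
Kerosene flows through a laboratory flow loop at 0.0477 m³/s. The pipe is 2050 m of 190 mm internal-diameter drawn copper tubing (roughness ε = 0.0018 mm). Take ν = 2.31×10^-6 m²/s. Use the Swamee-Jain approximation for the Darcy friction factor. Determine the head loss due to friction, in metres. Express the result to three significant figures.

h_f ≈ 26.1 m

V = 4Q/(πD²) = 4·0.0477/(π·0.190²) = 1.682 m/s
Re = VD/ν = 1.682·0.190/2.31×10^-6 = 1.38×10^5 → turbulent
ε/D = 0.0018/190 = 9.47×10^-6
Swamee-Jain: f = 0.01678
h_f = f(L/D)V²/(2g) = 0.01678·(2050/0.190)·1.682²/(2·9.81) = 26.12 m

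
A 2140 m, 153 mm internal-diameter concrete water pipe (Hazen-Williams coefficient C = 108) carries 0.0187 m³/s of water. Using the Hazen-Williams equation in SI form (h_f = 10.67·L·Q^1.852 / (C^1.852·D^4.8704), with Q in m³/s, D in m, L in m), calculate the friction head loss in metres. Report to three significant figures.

h_f ≈ 23.1 m

h_f = 10.67·2140·0.0187^1.852 / (108^1.852·0.153^4.8704) = 23.07 m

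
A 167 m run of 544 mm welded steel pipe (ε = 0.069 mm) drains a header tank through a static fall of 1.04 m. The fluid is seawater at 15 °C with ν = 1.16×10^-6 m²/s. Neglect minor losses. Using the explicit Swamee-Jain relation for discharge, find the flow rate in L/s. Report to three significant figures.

Q ≈ 511 L/s

Swamee-Jain (Type II): Q = -0.965·√(gD⁵h_f/L)·ln[ε/(3.7D) + √(3.17ν²L/(gD³h_f))]
√(gD⁵h_f/L) = √(9.81·0.544⁵·1.04/167) = 0.05395
ε/(3.7D) = 3.43×10^-5; √(3.17ν²L/(gD³h_f)) = 2.08×10^-5
Q = -0.965·0.05395·ln(5.511×10^-5) = 0.5105 m³/s
Check: V = 2.20 m/s, Re = 1.03×10^6, f = 0.01386, h_f = 1.05 m ≈ 1.04 m ✓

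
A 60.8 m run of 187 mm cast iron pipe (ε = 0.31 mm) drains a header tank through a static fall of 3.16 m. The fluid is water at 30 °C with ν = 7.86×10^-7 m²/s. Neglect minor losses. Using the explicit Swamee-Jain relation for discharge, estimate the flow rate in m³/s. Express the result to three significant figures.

Q ≈ 0.0798 m³/s

Swamee-Jain (Type II): Q = -0.965·√(gD⁵h_f/L)·ln[ε/(3.7D) + √(3.17ν²L/(gD³h_f))]
√(gD⁵h_f/L) = √(9.81·0.187⁵·3.16/60.8) = 0.01080
ε/(3.7D) = 4.48×10^-4; √(3.17ν²L/(gD³h_f)) = 2.42×10^-5
Q = -0.965·0.01080·ln(4.723×10^-4) = 0.07979 m³/s
Check: V = 2.91 m/s, Re = 6.91×10^5, f = 0.02270, h_f = 3.17 m ≈ 3.16 m ✓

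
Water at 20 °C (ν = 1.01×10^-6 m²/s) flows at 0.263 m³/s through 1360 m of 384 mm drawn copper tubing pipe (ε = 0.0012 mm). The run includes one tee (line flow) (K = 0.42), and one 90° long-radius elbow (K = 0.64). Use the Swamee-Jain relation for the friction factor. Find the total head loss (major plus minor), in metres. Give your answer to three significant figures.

V = 4Q/(πD²) = 2.271 m/s; V²/2g = 0.2628 m
Re = 8.63×10^5, ε/D = 3.12×10^-6 → f = 0.01197 (Swamee-Jain)
Major: h_f = f(L/D)·V²/2g = 0.01197·3542·0.2628 = 11.14 m
Minor: ΣK = 1.06; h_m = ΣK·V²/2g = 0.2786 m
Total H_L = 11.14 + 0.2786 = 11.42 m

H_L ≈ 11.4 m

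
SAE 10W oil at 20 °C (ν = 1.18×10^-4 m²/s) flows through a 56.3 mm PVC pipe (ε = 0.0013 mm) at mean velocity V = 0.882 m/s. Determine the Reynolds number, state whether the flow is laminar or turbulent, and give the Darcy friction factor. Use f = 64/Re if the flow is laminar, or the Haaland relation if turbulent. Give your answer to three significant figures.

Re = VD/ν = 0.8820·0.0563/1.18×10^-4 = 421
Re < 2300 → laminar → f = 64/Re = 0.1521

Re ≈ 421; laminar; f = 64/Re ≈ 0.152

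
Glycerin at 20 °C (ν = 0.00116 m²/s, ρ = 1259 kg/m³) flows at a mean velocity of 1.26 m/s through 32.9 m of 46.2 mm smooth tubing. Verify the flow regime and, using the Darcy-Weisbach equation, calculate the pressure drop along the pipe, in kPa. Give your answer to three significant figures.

Re = VD/ν = 1.26·0.04620/0.00116 = 50.2 → laminar (Re < 2300)
f = 64/Re = 1.275
h_f = f(L/D)V²/(2g) = 1.275·(32.9/0.04620)·1.26²/(2·9.81) = 73.49 m
Δp = ρg·h_f = 1259·9.81·73.49 = 907.6 kPa

Δp ≈ 908 kPa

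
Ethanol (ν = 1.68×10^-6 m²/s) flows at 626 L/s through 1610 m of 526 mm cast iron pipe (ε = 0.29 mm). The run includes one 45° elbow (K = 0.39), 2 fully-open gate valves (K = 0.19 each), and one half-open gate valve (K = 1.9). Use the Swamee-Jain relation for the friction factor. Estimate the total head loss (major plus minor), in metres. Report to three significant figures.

V = 4Q/(πD²) = 2.881 m/s; V²/2g = 0.4230 m
Re = 9.02×10^5, ε/D = 5.51×10^-4 → f = 0.01769 (Swamee-Jain)
Major: h_f = f(L/D)·V²/2g = 0.01769·3061·0.4230 = 22.90 m
Minor: ΣK = 2.67; h_m = ΣK·V²/2g = 1.129 m
Total H_L = 22.90 + 1.129 = 24.03 m

H_L ≈ 24.0 m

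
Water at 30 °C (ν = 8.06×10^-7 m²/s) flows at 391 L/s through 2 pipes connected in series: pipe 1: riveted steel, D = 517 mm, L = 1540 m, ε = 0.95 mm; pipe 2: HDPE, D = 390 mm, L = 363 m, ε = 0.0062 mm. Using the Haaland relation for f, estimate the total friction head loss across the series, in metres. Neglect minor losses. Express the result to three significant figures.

Pipe 1: V = 1.863 m/s, Re = 1.19×10^6, ε/D = 0.00184, f = 0.02309, h_1 = f(L/D)V²/2g = 12.16 m
Pipe 2: V = 3.273 m/s, Re = 1.58×10^6, ε/D = 1.59×10^-5, f = 0.01114, h_2 = f(L/D)V²/2g = 5.663 m
Series → Q common, losses add: H = Σh = 17.83 m

H ≈ 17.8 m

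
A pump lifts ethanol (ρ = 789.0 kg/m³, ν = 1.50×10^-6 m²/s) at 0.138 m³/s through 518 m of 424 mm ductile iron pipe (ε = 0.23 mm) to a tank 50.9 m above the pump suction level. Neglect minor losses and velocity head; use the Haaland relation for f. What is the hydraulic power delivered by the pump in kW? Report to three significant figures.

V = 4Q/(πD²) = 0.9774 m/s; Re = 2.76×10^5; ε/D = 5.42×10^-4; f = 0.01841
h_f = f(L/D)V²/2g = 1.095 m
Total head H = z + h_f = 50.9 + 1.095 = 52.00 m
P_hyd = ρgQH = 789.0·9.81·0.138·52.00 = 55.54 kW

P_hyd ≈ 55.5 kW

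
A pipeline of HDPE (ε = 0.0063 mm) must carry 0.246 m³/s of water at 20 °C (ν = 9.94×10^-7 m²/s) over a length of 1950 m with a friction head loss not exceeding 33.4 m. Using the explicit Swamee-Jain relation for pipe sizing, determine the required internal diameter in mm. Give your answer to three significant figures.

D ≈ 326 mm

Swamee-Jain (Type III): D = 0.66·[ε^1.25·(LQ²/(gh_f))^4.75 + ν·Q^9.4·(L/(gh_f))^5.2]^0.04
LQ²/(gh_f) = 0.3602; L/(gh_f) = 5.951
Term 1 = ε^1.25·(…)^4.75 = 2.47×10^-9; Term 2 = ν·Q^9.4·(…)^5.2 = 2.00×10^-8
D = 0.66·(2.47×10^-9 + 2.00×10^-8)^0.04 = 0.3263 m = 326 mm
Check: V = 2.94 m/s, Re = 9.66×10^5, f = 0.01213, h_f = 32.0 m ≈ 33.4 m ✓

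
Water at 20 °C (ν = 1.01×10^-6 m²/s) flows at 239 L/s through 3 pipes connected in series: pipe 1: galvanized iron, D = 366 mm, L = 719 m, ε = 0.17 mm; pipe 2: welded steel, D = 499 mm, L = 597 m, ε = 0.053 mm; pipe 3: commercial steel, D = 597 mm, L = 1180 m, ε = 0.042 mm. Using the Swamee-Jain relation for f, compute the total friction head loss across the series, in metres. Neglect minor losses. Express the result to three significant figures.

H ≈ 11.2 m

Pipe 1: V = 2.272 m/s, Re = 8.23×10^5, ε/D = 4.64×10^-4, f = 0.01717, h_1 = f(L/D)V²/2g = 8.871 m
Pipe 2: V = 1.222 m/s, Re = 6.04×10^5, ε/D = 1.06×10^-4, f = 0.01425, h_2 = f(L/D)V²/2g = 1.297 m
Pipe 3: V = 0.8538 m/s, Re = 5.05×10^5, ε/D = 7.04×10^-5, f = 0.01409, h_3 = f(L/D)V²/2g = 1.035 m
Series → Q common, losses add: H = Σh = 11.20 m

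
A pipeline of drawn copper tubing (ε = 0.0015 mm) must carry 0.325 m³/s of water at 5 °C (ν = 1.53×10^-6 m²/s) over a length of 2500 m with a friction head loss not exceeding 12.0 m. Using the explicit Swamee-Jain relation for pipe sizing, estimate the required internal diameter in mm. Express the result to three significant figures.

D ≈ 478 mm

Swamee-Jain (Type III): D = 0.66·[ε^1.25·(LQ²/(gh_f))^4.75 + ν·Q^9.4·(L/(gh_f))^5.2]^0.04
LQ²/(gh_f) = 2.243; L/(gh_f) = 21.24
Term 1 = ε^1.25·(…)^4.75 = 2.44×10^-6; Term 2 = ν·Q^9.4·(…)^5.2 = 3.14×10^-4
D = 0.66·(2.44×10^-6 + 3.14×10^-4)^0.04 = 0.4782 m = 478 mm
Check: V = 1.81 m/s, Re = 5.66×10^5, f = 0.01286, h_f = 11.2 m ≈ 12.0 m ✓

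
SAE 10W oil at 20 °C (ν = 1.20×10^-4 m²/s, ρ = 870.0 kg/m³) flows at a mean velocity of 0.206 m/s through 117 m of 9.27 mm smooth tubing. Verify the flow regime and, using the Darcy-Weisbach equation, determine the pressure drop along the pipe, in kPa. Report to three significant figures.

Δp ≈ 937 kPa

Re = VD/ν = 0.206·0.009270/1.20×10^-4 = 15.9 → laminar (Re < 2300)
f = 64/Re = 4.022
h_f = f(L/D)V²/(2g) = 4.022·(117/0.009270)·0.206²/(2·9.81) = 109.8 m
Δp = ρg·h_f = 870.0·9.81·109.8 = 937.0 kPa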